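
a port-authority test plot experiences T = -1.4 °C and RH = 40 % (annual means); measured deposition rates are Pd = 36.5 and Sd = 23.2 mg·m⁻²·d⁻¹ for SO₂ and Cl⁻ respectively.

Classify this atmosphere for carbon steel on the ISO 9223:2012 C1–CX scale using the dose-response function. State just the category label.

carbon steel: temperature factor f = +0.150·(-11.4) = -1.7100
  Pd branch = 1.77·Pd^0.52·e^(0.02·RH+f) = 4.625 μm/a
  Sd branch = 0.102·Sd^0.62·e^(0.033·RH+0.04·T) = 2.536 μm/a
  r_corr = 4.625 + 2.536 = 7.161 μm/a
7.16 μm/a falls in (1.3, 25] for carbon steel → category C2

C2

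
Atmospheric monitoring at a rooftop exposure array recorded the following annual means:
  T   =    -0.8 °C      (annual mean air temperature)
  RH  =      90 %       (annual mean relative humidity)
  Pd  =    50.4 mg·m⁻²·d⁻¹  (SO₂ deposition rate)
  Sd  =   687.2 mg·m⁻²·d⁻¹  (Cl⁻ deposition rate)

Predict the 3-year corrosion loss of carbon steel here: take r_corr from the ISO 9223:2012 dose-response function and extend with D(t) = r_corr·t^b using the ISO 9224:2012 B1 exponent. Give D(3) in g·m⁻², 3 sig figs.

D(3) = 1.77e+03 g·m⁻²

carbon steel: f(T) = +0.150·(T−10) [T≤10 °C] = -1.6200
  SO₂ term: 1.77·50.4^0.52·exp(0.02·90-1.6200) = 16.27
  Cl⁻ term: 0.102·687.2^0.62·exp(0.033·90+0.04·-0.8) = 110.5
  sum: 16.27 + 110.5 → r_corr = 126.8 μm/a
Long-term exponent b (ISO 9224 Table 2, B1) = 0.523
  D(3) = 126.8 × 3^0.523 = 126.8 × 1.776 = 225.3 μm
  Mass loss = 225.3 μm × 7.85 g/cm³ = 1768 g·m⁻²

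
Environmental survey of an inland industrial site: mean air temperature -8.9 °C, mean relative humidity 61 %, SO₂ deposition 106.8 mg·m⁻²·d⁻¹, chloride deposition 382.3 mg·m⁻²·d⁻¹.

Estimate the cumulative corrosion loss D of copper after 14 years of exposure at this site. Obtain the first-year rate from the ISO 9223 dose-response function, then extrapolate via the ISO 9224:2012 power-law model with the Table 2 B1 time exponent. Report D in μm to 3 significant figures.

copper: f(T) = +0.126·(T−10) [T≤10 °C] = -2.3814
  Pd branch = 0.0053·Pd^0.26·e^(0.059·RH+f) = 0.06033 μm/a
  Cl⁻ term: 0.01025·382.3^0.27·exp(0.036·61+0.049·-8.9) = 0.2967
  sum: 0.06033 + 0.2967 → r_corr = 0.357 μm/a
Power-law: D(14) = r_corr · 14^0.667
  D(14) = 0.357 × 14^0.667 = 0.357 × 5.814 = 2.076 μm

D(14) = 2.08 μm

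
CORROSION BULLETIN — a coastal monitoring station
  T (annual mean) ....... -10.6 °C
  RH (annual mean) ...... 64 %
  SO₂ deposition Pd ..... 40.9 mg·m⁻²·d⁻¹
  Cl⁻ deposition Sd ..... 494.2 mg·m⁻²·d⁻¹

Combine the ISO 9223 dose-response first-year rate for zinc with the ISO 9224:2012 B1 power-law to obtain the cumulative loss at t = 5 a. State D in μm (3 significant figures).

D(5) = 3.63 μm

zinc: T≤10 °C ⇒ hinge +0.038·(-10.6−10) = -0.7828
  Pd branch = 0.0129·Pd^0.44·e^(0.046·RH+f) = 0.5733 μm/a
  Sd branch = 0.0175·Sd^0.57·e^(0.008·RH+0.085·T) = 0.407 μm/a
  r_corr = 0.5733 + 0.407 = 0.9803 μm/a
Long-term exponent b (ISO 9224 Table 2, B1) = 0.813
  D(5) = 0.9803 × 5^0.813 = 0.9803 × 3.701 = 3.628 μm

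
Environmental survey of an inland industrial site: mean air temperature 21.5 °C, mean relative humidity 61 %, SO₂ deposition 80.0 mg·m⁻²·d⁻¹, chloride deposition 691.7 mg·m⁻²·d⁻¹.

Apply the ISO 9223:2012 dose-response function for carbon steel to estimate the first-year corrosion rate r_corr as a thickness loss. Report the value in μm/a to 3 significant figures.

carbon steel: f(T) = -0.054·(T−10) [T>10 °C] = -0.6210
  Pd branch = 1.77·Pd^0.52·e^(0.02·RH+f) = 31.46 μm/a
  Cl⁻ term: 0.102·691.7^0.62·exp(0.033·61+0.04·21.5) = 104
  r_corr = 31.46 + 104 = 135.5 μm/a

r_corr = 135 μm/a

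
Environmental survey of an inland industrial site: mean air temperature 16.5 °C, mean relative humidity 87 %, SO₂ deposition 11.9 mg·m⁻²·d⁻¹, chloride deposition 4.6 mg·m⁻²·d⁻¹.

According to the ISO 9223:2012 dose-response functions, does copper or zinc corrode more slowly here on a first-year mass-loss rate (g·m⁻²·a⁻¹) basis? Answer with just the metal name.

zinc

copper: f(T) = -0.080·(T−10) [T>10 °C] = -0.5200
  sulphur-dioxide contribution → 1.017 μm/a
  chloride contribution → 0.7962 μm/a
  ⇒ r_corr(copper) = 1.813 μm/a
  mass loss = 1.813 μm/a × 8.96 g/cm³ = 16.25 g·m⁻²·a⁻¹
zinc: T>10 °C ⇒ hinge -0.071·(16.5−10) = -0.4615
  sulphur-dioxide contribution → 1.323 μm/a
  chloride contribution → 0.3405 μm/a
  ⇒ r_corr(zinc) = 1.663 μm/a
  mass loss = 1.663 μm/a × 7.14 g/cm³ = 11.88 g·m⁻²·a⁻¹
Ordering by g·m⁻²·a⁻¹: copper (16.2) > zinc (11.9)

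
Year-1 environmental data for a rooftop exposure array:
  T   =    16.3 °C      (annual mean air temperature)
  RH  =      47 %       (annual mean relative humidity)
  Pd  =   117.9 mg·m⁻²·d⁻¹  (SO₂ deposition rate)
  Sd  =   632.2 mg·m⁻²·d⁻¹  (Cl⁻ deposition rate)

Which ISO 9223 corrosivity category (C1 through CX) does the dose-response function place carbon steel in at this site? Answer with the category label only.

carbon steel: f(T) = -0.054·(T−10) [T>10 °C] = -0.3402
  sulphur-dioxide contribution → 38.52 μm/a
  chloride contribution → 50.34 μm/a
  total first-year rate 88.85 μm/a
ISO 9223 Table 2 (carbon steel): 80 < 88.9 ≤ 200 μm/a ⇒ C5

C5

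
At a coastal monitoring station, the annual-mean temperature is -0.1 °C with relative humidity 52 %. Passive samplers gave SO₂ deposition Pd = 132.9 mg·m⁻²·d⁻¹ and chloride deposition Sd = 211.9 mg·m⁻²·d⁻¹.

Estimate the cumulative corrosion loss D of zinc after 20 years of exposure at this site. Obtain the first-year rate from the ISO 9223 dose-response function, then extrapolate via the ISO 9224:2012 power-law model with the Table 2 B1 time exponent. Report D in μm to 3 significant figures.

zinc: temperature factor f = +0.038·(-10.1) = -0.3838
  Pd branch = 0.0129·Pd^0.44·e^(0.046·RH+f) = 0.8262 μm/a
  Cl⁻ term: 0.0175·211.9^0.57·exp(0.008·52+0.085·-0.1) = 0.5571
  r_corr = 0.8262 + 0.5571 = 1.383 μm/a
Power-law: D(20) = r_corr · 20^0.813
  D(20) = 1.383 × 20^0.813 = 1.383 × 11.42 = 15.8 μm

D(20) = 15.8 μm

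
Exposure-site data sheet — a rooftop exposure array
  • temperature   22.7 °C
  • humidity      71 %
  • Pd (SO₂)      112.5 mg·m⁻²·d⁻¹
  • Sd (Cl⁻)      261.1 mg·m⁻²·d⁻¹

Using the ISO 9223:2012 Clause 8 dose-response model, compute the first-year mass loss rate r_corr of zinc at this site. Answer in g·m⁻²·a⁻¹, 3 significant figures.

zinc: temperature factor f = -0.071·(12.7) = -0.9017
  Pd branch = 0.0129·Pd^0.44·e^(0.046·RH+f) = 1.096 μm/a
  Sd branch = 0.0175·Sd^0.57·e^(0.008·RH+0.085·T) = 5.073 μm/a
  sum: 1.096 + 5.073 → r_corr = 6.169 μm/a
Convert to mass loss: 6.169 μm/a × 7.14 g/cm³ = 44.05 g·m⁻²·a⁻¹

r_corr = 44.0 g·m⁻²·a⁻¹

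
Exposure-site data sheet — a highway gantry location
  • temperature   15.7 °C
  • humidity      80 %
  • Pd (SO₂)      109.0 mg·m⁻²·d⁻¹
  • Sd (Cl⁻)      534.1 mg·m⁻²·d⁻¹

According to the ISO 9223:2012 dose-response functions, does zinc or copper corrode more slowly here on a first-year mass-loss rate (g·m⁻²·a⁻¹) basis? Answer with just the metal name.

zinc: f(T) = -0.071·(T−10) [T>10 °C] = -0.4047
  Pd branch = 0.0129·Pd^0.44·e^(0.046·RH+f) = 2.688 μm/a
  Cl⁻ term: 0.0175·534.1^0.57·exp(0.008·80+0.085·15.7) = 4.522
  sum: 2.688 + 4.522 → r_corr = 7.21 μm/a
  mass loss = 7.21 μm/a × 7.14 g/cm³ = 51.48 g·m⁻²·a⁻¹
copper: f(T) = -0.080·(T−10) [T>10 °C] = -0.4560
  Pd branch = 0.0053·Pd^0.26·e^(0.059·RH+f) = 1.276 μm/a
  Cl⁻ term: 0.01025·534.1^0.27·exp(0.036·80+0.049·15.7) = 2.148
  r_corr = 1.276 + 2.148 = 3.424 μm/a
  mass loss = 3.424 μm/a × 8.96 g/cm³ = 30.68 g·m⁻²·a⁻¹
Ordering by g·m⁻²·a⁻¹: zinc (51.5) > copper (30.7)

copper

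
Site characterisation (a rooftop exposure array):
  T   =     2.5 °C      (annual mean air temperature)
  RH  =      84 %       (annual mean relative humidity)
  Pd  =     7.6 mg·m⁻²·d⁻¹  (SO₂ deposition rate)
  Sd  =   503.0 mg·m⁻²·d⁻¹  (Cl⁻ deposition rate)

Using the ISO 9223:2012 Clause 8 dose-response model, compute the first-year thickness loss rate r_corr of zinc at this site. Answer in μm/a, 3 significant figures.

zinc: T≤10 °C ⇒ hinge +0.038·(2.5−10) = -0.2850
  SO₂ term: 0.0129·7.6^0.44·exp(0.046·84-0.2850) = 1.128
  Cl⁻ term: 0.0175·503.0^0.57·exp(0.008·84+0.085·2.5) = 1.469
  sum: 1.128 + 1.469 → r_corr = 2.598 μm/a

r_corr = 2.60 μm/a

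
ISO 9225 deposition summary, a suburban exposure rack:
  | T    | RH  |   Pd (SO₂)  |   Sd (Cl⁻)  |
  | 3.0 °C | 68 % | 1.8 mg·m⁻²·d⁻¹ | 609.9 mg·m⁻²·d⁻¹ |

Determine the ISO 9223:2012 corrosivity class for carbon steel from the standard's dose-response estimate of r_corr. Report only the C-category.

carbon steel: f(T) = +0.150·(T−10) [T≤10 °C] = -1.0500
  SO₂ term: 1.77·1.8^0.52·exp(0.02·68-1.0500) = 3.276
  Cl⁻ term: 0.102·609.9^0.62·exp(0.033·68+0.04·3.0) = 57.83
  sum: 3.276 + 57.83 → r_corr = 61.1 μm/a
61.1 μm/a falls in (50, 80] for carbon steel → category C4

C4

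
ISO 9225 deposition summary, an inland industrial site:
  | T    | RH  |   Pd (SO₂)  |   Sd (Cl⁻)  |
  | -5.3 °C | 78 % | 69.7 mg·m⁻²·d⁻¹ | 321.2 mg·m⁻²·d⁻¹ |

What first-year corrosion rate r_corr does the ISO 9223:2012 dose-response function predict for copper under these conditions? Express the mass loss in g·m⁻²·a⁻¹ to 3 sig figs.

copper: T≤10 °C ⇒ hinge +0.126·(-5.3−10) = -1.9278
  Pd branch = 0.0053·Pd^0.26·e^(0.059·RH+f) = 0.2317 μm/a
  Sd branch = 0.01025·Sd^0.27·e^(0.036·RH+0.049·T) = 0.6227 μm/a
  r_corr = 0.2317 + 0.6227 = 0.8544 μm/a
Convert to mass loss: 0.8544 μm/a × 8.96 g/cm³ = 7.655 g·m⁻²·a⁻¹

r_corr = 7.66 g·m⁻²·a⁻¹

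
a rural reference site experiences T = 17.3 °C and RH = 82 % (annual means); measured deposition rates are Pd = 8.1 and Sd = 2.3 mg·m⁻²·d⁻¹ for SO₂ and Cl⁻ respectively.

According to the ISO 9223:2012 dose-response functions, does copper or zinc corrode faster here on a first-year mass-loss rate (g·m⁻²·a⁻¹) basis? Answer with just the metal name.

copper

copper: T>10 °C ⇒ hinge -0.080·(17.3−10) = -0.5840
  SO₂ term: 0.0053·8.1^0.26·exp(0.059·82-0.5840) = 0.6426
  Sd branch = 0.01025·Sd^0.27·e^(0.036·RH+0.049·T) = 0.5736 μm/a
  r_corr = 0.6426 + 0.5736 = 1.216 μm/a
  mass loss = 1.216 μm/a × 8.96 g/cm³ = 10.9 g·m⁻²·a⁻¹
zinc: f(T) = -0.071·(T−10) [T>10 °C] = -0.5183
  Pd branch = 0.0129·Pd^0.44·e^(0.046·RH+f) = 0.8383 μm/a
  Cl⁻ term: 0.0175·2.3^0.57·exp(0.008·82+0.085·17.3) = 0.2359
  sum: 0.8383 + 0.2359 → r_corr = 1.074 μm/a
  mass loss = 1.074 μm/a × 7.14 g/cm³ = 7.67 g·m⁻²·a⁻¹
Ordering by g·m⁻²·a⁻¹: copper (10.9) > zinc (7.67)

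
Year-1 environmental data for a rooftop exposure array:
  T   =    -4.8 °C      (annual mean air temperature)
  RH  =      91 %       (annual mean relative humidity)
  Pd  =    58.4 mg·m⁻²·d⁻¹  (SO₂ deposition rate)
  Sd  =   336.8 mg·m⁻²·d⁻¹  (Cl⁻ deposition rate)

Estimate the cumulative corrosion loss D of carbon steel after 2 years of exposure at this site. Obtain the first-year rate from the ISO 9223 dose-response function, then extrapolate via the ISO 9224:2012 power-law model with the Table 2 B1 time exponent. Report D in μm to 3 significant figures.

carbon steel: temperature factor f = +0.150·(-14.8) = -2.2200
  SO₂ term: 1.77·58.4^0.52·exp(0.02·91-2.2200) = 9.835
  Cl⁻ term: 0.102·336.8^0.62·exp(0.033·91+0.04·-4.8) = 62.57
  r_corr = 9.835 + 62.57 = 72.41 μm/a
Long-term exponent b (ISO 9224 Table 2, B1) = 0.523
  D(2) = 72.41 × 2^0.523 = 72.41 × 1.437 = 104 μm

D(2) = 104 μm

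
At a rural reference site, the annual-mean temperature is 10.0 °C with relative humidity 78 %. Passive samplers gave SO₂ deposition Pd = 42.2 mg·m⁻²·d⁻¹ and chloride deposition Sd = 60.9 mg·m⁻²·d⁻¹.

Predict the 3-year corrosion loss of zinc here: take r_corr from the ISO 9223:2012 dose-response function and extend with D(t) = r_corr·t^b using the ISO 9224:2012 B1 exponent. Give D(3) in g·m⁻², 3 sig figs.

zinc: T≤10 °C ⇒ hinge +0.038·(10.0−10) = +0.0000
  SO₂ term: 0.0129·42.2^0.44·exp(0.046·78+0.0000) = 2.421
  Cl⁻ term: 0.0175·60.9^0.57·exp(0.008·78+0.085·10.0) = 0.7951
  r_corr = 2.421 + 0.7951 = 3.216 μm/a
ISO 9224: D(t) = r_corr · t^b with b = 0.813 (zinc, B1)
  D(3) = 3.216 × 3^0.813 = 3.216 × 2.443 = 7.856 μm
  Mass loss = 7.856 μm × 7.14 g/cm³ = 56.09 g·m⁻²

D(3) = 56.1 g·m⁻²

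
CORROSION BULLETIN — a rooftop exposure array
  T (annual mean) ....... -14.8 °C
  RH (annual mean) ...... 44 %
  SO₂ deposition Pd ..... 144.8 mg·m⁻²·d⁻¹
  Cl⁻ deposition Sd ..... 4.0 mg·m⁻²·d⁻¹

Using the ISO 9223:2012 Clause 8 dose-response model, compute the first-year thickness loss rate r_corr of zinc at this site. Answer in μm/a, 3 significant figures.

r_corr = 0.355 μm/a

zinc: temperature factor f = +0.038·(-24.8) = -0.9424
  sulphur-dioxide contribution → 0.3397 μm/a
  chloride contribution → 0.01559 μm/a
  ⇒ r_corr(zinc) = 0.3553 μm/a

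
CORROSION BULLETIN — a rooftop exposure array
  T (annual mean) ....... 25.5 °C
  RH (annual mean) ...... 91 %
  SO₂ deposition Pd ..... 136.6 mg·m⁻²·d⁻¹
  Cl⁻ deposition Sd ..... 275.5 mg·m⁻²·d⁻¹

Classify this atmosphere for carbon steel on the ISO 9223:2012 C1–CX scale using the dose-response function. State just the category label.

CX

carbon steel: temperature factor f = -0.054·(15.5) = -0.8370
  SO₂ term: 1.77·136.6^0.52·exp(0.02·91-0.8370) = 61
  Cl⁻ term: 0.102·275.5^0.62·exp(0.033·91+0.04·25.5) = 185.6
  sum: 61 + 185.6 → r_corr = 246.6 μm/a
247 μm/a falls in (200, 700] for carbon steel → category CX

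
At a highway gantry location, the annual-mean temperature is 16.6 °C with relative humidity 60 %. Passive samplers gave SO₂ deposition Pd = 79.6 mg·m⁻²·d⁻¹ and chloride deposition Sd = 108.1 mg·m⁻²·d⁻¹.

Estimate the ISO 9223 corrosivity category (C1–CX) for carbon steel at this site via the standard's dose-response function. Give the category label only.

C4

carbon steel: temperature factor f = -0.054·(6.6) = -0.3564
  SO₂ term: 1.77·79.6^0.52·exp(0.02·60-0.3564) = 40.07
  Cl⁻ term: 0.102·108.1^0.62·exp(0.033·60+0.04·16.6) = 26.17
  sum: 40.07 + 26.17 → r_corr = 66.24 μm/a
ISO 9223 Table 2 (carbon steel): 50 < 66.2 ≤ 80 μm/a ⇒ C4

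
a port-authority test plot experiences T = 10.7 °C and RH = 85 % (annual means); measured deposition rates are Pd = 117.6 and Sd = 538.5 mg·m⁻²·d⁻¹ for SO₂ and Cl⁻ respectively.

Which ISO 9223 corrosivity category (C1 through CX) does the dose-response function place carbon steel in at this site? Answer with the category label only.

carbon steel: T>10 °C ⇒ hinge -0.054·(10.7−10) = -0.0378
  SO₂ term: 1.77·117.6^0.52·exp(0.02·85-0.0378) = 111.3
  Cl⁻ term: 0.102·538.5^0.62·exp(0.033·85+0.04·10.7) = 127.6
  sum: 111.3 + 127.6 → r_corr = 238.9 μm/a
Category bounds: 200…700 μm/a bracket r_corr ⇒ CX

CX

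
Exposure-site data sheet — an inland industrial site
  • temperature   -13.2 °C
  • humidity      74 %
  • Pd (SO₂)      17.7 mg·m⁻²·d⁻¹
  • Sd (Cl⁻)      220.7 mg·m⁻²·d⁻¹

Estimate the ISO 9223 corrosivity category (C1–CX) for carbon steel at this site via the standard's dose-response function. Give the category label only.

carbon steel: T≤10 °C ⇒ hinge +0.150·(-13.2−10) = -3.4800
  Pd branch = 1.77·Pd^0.52·e^(0.02·RH+f) = 1.067 μm/a
  Cl⁻ term: 0.102·220.7^0.62·exp(0.033·74+0.04·-13.2) = 19.63
  sum: 1.067 + 19.63 → r_corr = 20.7 μm/a
20.7 μm/a falls in (1.3, 25] for carbon steel → category C2

C2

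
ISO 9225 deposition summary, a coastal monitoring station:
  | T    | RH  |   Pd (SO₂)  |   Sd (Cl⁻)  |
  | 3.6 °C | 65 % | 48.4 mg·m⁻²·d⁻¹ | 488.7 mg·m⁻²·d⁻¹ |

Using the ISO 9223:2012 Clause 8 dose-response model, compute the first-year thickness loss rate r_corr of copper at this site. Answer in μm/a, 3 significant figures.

copper: f(T) = +0.126·(T−10) [T≤10 °C] = -0.8064
  sulphur-dioxide contribution → 0.3004 μm/a
  chloride contribution → 0.6755 μm/a
  ⇒ r_corr(copper) = 0.9759 μm/a

r_corr = 0.976 μm/a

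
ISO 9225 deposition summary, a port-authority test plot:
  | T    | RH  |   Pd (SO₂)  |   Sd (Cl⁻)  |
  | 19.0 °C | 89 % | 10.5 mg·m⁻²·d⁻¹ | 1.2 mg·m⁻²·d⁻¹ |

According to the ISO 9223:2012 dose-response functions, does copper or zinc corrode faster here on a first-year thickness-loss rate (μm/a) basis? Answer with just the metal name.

copper: T>10 °C ⇒ hinge -0.080·(19.0−10) = -0.7200
  SO₂ term: 0.0053·10.5^0.26·exp(0.059·89-0.7200) = 0.9069
  Sd branch = 0.01025·Sd^0.27·e^(0.036·RH+0.049·T) = 0.6728 μm/a
  sum: 0.9069 + 0.6728 → r_corr = 1.58 μm/a
zinc: f(T) = -0.071·(T−10) [T>10 °C] = -0.6390
  Pd branch = 0.0129·Pd^0.44·e^(0.046·RH+f) = 1.149 μm/a
  Cl⁻ term: 0.0175·1.2^0.57·exp(0.008·89+0.085·19.0) = 0.199
  r_corr = 1.149 + 0.199 = 1.348 μm/a
Ordering by μm/a: copper (1.58) > zinc (1.35)

copper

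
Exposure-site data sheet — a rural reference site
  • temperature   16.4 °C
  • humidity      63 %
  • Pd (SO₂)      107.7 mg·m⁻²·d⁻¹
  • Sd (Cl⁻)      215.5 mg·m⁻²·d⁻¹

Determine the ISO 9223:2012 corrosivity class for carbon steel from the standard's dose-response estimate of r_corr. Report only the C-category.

C5

carbon steel: temperature factor f = -0.054·(6.4) = -0.3456
  Pd branch = 1.77·Pd^0.52·e^(0.02·RH+f) = 50.33 μm/a
  Sd branch = 0.102·Sd^0.62·e^(0.033·RH+0.04·T) = 43.97 μm/a
  sum: 50.33 + 43.97 → r_corr = 94.3 μm/a
ISO 9223 Table 2 (carbon steel): 80 < 94.3 ≤ 200 μm/a ⇒ C5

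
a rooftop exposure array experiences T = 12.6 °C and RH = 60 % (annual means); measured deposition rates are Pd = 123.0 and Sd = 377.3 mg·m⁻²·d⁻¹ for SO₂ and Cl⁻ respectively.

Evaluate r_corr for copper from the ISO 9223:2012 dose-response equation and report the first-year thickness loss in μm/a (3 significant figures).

copper: temperature factor f = -0.080·(2.6) = -0.2080
  SO₂ term: 0.0053·123.0^0.26·exp(0.059·60-0.2080) = 0.5185
  Sd branch = 0.01025·Sd^0.27·e^(0.036·RH+0.049·T) = 0.8178 μm/a
  r_corr = 0.5185 + 0.8178 = 1.336 μm/a

r_corr = 1.34 μm/a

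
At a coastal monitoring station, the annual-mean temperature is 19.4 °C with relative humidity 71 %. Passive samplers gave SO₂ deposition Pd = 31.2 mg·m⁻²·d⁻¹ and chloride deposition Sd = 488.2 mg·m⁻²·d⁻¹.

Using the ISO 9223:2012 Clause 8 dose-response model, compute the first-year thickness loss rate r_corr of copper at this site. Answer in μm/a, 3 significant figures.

r_corr = 2.22 μm/a

copper: T>10 °C ⇒ hinge -0.080·(19.4−10) = -0.7520
  SO₂ term: 0.0053·31.2^0.26·exp(0.059·71-0.7520) = 0.4031
  Cl⁻ term: 0.01025·488.2^0.27·exp(0.036·71+0.049·19.4) = 1.818
  r_corr = 0.4031 + 1.818 = 2.221 μm/a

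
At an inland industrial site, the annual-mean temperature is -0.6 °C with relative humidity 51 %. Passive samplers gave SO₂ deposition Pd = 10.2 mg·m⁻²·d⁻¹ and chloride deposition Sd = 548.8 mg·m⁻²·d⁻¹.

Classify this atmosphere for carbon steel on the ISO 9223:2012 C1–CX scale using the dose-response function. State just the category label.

carbon steel: T≤10 °C ⇒ hinge +0.150·(-0.6−10) = -1.5900
  SO₂ term: 1.77·10.2^0.52·exp(0.02·51-1.5900) = 3.349
  Sd branch = 0.102·Sd^0.62·e^(0.033·RH+0.04·T) = 26.76 μm/a
  r_corr = 3.349 + 26.76 = 30.11 μm/a
Category bounds: 25…50 μm/a bracket r_corr ⇒ C3

C3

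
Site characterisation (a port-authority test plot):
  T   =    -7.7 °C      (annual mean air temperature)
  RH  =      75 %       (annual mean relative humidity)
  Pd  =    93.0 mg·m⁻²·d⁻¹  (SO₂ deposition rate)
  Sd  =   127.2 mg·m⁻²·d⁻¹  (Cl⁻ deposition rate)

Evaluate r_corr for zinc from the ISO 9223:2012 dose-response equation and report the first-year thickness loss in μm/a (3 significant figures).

r_corr = 1.79 μm/a

zinc: f(T) = +0.038·(T−10) [T≤10 °C] = -0.6726
  sulphur-dioxide contribution → 1.524 μm/a
  chloride contribution → 0.2624 μm/a
  ⇒ r_corr(zinc) = 1.786 μm/a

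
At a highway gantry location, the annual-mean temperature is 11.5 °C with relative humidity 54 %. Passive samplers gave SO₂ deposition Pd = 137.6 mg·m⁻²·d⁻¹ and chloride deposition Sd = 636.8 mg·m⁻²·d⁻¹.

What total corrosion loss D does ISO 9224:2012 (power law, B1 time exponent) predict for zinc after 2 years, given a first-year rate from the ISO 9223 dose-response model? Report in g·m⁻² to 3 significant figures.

zinc: T>10 °C ⇒ hinge -0.071·(11.5−10) = -0.1065
  sulphur-dioxide contribution → 1.214 μm/a
  chloride contribution → 2.841 μm/a
  total first-year rate 4.055 μm/a
ISO 9224: D(t) = r_corr · t^b with b = 0.813 (zinc, B1)
  D(2) = 4.055 × 2^0.813 = 4.055 × 1.757 = 7.123 μm
  Mass loss = 7.123 μm × 7.14 g/cm³ = 50.86 g·m⁻²

D(2) = 50.9 g·m⁻²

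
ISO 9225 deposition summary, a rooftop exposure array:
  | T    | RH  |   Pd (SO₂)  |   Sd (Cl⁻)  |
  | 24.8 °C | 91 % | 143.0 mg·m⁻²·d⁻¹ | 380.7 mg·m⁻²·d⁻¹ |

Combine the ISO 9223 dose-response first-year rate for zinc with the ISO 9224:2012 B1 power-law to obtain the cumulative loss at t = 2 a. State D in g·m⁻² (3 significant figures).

zinc: temperature factor f = -0.071·(14.8) = -1.0508
  SO₂ term: 0.0129·143.0^0.44·exp(0.046·91-1.0508) = 2.634
  Cl⁻ term: 0.0175·380.7^0.57·exp(0.008·91+0.085·24.8) = 8.823
  r_corr = 2.634 + 8.823 = 11.46 μm/a
Long-term exponent b (ISO 9224 Table 2, B1) = 0.813
  D(2) = 11.46 × 2^0.813 = 11.46 × 1.757 = 20.13 μm
  Mass loss = 20.13 μm × 7.14 g/cm³ = 143.7 g·m⁻²

D(2) = 144 g·m⁻²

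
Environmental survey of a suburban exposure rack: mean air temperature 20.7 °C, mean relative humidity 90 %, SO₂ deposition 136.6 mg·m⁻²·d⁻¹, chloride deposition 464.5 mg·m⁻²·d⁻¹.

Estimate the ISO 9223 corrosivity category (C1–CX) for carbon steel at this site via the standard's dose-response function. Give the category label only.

CX

carbon steel: T>10 °C ⇒ hinge -0.054·(20.7−10) = -0.5778
  sulphur-dioxide contribution → 77.48 μm/a
  chloride contribution → 204.9 μm/a
  total first-year rate 282.4 μm/a
ISO 9223 Table 2 (carbon steel): 200 < 282 ≤ 700 μm/a ⇒ CX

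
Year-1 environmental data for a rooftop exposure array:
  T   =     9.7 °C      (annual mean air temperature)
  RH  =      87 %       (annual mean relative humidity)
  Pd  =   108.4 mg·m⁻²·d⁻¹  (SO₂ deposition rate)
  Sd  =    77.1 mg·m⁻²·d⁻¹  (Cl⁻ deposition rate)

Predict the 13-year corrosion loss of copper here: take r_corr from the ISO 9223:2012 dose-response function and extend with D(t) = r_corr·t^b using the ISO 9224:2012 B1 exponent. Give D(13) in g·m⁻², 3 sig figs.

copper: temperature factor f = +0.126·(-0.3) = -0.0378
  Pd branch = 0.0053·Pd^0.26·e^(0.059·RH+f) = 2.926 μm/a
  Sd branch = 0.01025·Sd^0.27·e^(0.036·RH+0.049·T) = 1.221 μm/a
  r_corr = 2.926 + 1.221 = 4.147 μm/a
Power-law: D(13) = r_corr · 13^0.667
  D(13) = 4.147 × 13^0.667 = 4.147 × 5.534 = 22.95 μm
  Mass loss = 22.95 μm × 8.96 g/cm³ = 205.6 g·m⁻²

D(13) = 206 g·m⁻²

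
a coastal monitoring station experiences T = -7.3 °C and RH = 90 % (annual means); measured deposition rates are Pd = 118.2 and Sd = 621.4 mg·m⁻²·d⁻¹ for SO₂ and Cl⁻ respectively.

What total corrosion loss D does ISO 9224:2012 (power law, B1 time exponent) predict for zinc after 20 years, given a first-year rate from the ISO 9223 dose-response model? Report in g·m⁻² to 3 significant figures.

D(20) = 341 g·m⁻²

zinc: temperature factor f = +0.038·(-17.3) = -0.6574
  SO₂ term: 0.0129·118.2^0.44·exp(0.046·90-0.6574) = 3.428
  Sd branch = 0.0175·Sd^0.57·e^(0.008·RH+0.085·T) = 0.7559 μm/a
  sum: 3.428 + 0.7559 → r_corr = 4.184 μm/a
ISO 9224: D(t) = r_corr · t^b with b = 0.813 (zinc, B1)
  D(20) = 4.184 × 20^0.813 = 4.184 × 11.42 = 47.79 μm
  Mass loss = 47.79 μm × 7.14 g/cm³ = 341.2 g·m⁻²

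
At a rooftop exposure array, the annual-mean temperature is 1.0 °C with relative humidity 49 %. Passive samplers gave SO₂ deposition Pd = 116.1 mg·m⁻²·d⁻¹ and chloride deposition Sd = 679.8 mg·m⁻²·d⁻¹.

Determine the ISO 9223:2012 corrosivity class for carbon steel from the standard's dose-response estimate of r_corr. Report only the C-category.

C3

carbon steel: T≤10 °C ⇒ hinge +0.150·(1.0−10) = -1.3500
  Pd branch = 1.77·Pd^0.52·e^(0.02·RH+f) = 14.49 μm/a
  Sd branch = 0.102·Sd^0.62·e^(0.033·RH+0.04·T) = 30.5 μm/a
  sum: 14.49 + 30.5 → r_corr = 44.99 μm/a
45 μm/a falls in (25, 50] for carbon steel → category C3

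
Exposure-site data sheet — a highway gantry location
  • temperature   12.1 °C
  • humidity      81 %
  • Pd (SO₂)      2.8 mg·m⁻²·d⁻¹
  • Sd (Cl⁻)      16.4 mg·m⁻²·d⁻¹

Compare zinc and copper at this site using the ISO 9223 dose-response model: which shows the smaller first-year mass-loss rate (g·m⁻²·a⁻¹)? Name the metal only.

zinc: f(T) = -0.071·(T−10) [T>10 °C] = -0.1491
  sulphur-dioxide contribution → 0.7257 μm/a
  chloride contribution → 0.4609 μm/a
  ⇒ r_corr(zinc) = 1.187 μm/a
  mass loss = 1.187 μm/a × 7.14 g/cm³ = 8.472 g·m⁻²·a⁻¹
copper: temperature factor f = -0.080·(2.1) = -0.1680
  sulphur-dioxide contribution → 0.6967 μm/a
  chloride contribution → 0.7288 μm/a
  total first-year rate 1.426 μm/a
  mass loss = 1.426 μm/a × 8.96 g/cm³ = 12.77 g·m⁻²·a⁻¹
Ordering by g·m⁻²·a⁻¹: copper (12.8) > zinc (8.47)

zinc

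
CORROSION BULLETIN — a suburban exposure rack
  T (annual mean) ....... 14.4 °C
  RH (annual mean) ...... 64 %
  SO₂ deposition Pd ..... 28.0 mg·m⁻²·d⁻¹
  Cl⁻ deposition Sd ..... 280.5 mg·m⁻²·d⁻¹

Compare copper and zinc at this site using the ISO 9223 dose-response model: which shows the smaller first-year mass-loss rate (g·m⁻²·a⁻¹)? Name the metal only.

copper: T>10 °C ⇒ hinge -0.080·(14.4−10) = -0.3520
  sulphur-dioxide contribution → 0.3869 μm/a
  chloride contribution → 0.9522 μm/a
  total first-year rate 1.339 μm/a
  mass loss = 1.339 μm/a × 8.96 g/cm³ = 12 g·m⁻²·a⁻¹
zinc: temperature factor f = -0.071·(4.4) = -0.3124
  sulphur-dioxide contribution → 0.7767 μm/a
  chloride contribution → 2.468 μm/a
  total first-year rate 3.244 μm/a
  mass loss = 3.244 μm/a × 7.14 g/cm³ = 23.16 g·m⁻²·a⁻¹
Ordering by g·m⁻²·a⁻¹: zinc (23.2) > copper (12)

copper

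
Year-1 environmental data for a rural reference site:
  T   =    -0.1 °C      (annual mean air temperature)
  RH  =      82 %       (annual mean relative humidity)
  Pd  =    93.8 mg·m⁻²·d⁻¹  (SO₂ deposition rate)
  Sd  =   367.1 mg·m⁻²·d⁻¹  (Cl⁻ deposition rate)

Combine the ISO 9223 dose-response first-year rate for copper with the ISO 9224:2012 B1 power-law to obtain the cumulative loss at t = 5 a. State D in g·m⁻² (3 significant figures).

D(5) = 41.2 g·m⁻²

copper: f(T) = +0.126·(T−10) [T≤10 °C] = -1.2726
  SO₂ term: 0.0053·93.8^0.26·exp(0.059·82-1.2726) = 0.6102
  Cl⁻ term: 0.01025·367.1^0.27·exp(0.036·82+0.049·-0.1) = 0.9619
  sum: 0.6102 + 0.9619 → r_corr = 1.572 μm/a
Power-law: D(5) = r_corr · 5^0.667
  D(5) = 1.572 × 5^0.667 = 1.572 × 2.926 = 4.599 μm
  Mass loss = 4.599 μm × 8.96 g/cm³ = 41.21 g·m⁻²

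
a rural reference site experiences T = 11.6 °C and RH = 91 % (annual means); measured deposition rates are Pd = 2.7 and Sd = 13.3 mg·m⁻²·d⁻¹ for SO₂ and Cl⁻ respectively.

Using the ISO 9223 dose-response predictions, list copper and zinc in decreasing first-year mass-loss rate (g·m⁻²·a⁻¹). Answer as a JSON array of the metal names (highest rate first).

["copper", "zinc"]

copper: T>10 °C ⇒ hinge -0.080·(11.6−10) = -0.1280
  SO₂ term: 0.0053·2.7^0.26·exp(0.059·91-0.1280) = 1.296
  Cl⁻ term: 0.01025·13.3^0.27·exp(0.036·91+0.049·11.6) = 0.9633
  r_corr = 1.296 + 0.9633 = 2.259 μm/a
  mass loss = 2.259 μm/a × 8.96 g/cm³ = 20.24 g·m⁻²·a⁻¹
zinc: temperature factor f = -0.071·(1.6) = -0.1136
  Pd branch = 0.0129·Pd^0.44·e^(0.046·RH+f) = 1.172 μm/a
  Sd branch = 0.0175·Sd^0.57·e^(0.008·RH+0.085·T) = 0.4246 μm/a
  r_corr = 1.172 + 0.4246 = 1.597 μm/a
  mass loss = 1.597 μm/a × 7.14 g/cm³ = 11.4 g·m⁻²·a⁻¹
Ordering by g·m⁻²·a⁻¹: copper (20.2) > zinc (11.4)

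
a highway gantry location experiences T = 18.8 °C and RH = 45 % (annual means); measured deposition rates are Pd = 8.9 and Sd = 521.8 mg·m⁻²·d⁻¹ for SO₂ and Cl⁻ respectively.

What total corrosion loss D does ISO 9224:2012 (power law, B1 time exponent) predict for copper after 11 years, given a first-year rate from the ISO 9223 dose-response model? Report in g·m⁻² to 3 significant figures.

D(11) = 34.2 g·m⁻²

copper: f(T) = -0.080·(T−10) [T>10 °C] = -0.7040
  Pd branch = 0.0053·Pd^0.26·e^(0.059·RH+f) = 0.06583 μm/a
  Cl⁻ term: 0.01025·521.8^0.27·exp(0.036·45+0.049·18.8) = 0.7048
  sum: 0.06583 + 0.7048 → r_corr = 0.7707 μm/a
Power-law: D(11) = r_corr · 11^0.667
  D(11) = 0.7707 × 11^0.667 = 0.7707 × 4.95 = 3.815 μm
  Mass loss = 3.815 μm × 8.96 g/cm³ = 34.18 g·m⁻²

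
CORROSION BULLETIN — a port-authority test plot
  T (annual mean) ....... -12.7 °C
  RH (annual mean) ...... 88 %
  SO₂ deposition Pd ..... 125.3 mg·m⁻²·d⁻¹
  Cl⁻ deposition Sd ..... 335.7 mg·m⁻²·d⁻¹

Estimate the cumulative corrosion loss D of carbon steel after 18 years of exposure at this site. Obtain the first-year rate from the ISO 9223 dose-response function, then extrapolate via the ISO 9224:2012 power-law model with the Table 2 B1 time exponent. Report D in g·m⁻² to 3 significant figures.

D(18) = 1.62e+03 g·m⁻²

carbon steel: f(T) = +0.150·(T−10) [T≤10 °C] = -3.4050
  sulphur-dioxide contribution → 4.212 μm/a
  chloride contribution → 41.23 μm/a
  total first-year rate 45.45 μm/a
ISO 9224: D(t) = r_corr · t^b with b = 0.523 (carbon steel, B1)
  D(18) = 45.45 × 18^0.523 = 45.45 × 4.534 = 206.1 μm
  Mass loss = 206.1 μm × 7.85 g/cm³ = 1618 g·m⁻²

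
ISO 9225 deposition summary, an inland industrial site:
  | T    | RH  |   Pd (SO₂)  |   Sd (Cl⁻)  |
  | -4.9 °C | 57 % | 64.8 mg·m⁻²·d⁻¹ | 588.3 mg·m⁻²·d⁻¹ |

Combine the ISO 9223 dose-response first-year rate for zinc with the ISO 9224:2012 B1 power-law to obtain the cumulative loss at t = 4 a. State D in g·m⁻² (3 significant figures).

zinc: T≤10 °C ⇒ hinge +0.038·(-4.9−10) = -0.5662
  SO₂ term: 0.0129·64.8^0.44·exp(0.046·57-0.5662) = 0.6317
  Cl⁻ term: 0.0175·588.3^0.57·exp(0.008·57+0.085·-4.9) = 0.69
  sum: 0.6317 + 0.69 → r_corr = 1.322 μm/a
Long-term exponent b (ISO 9224 Table 2, B1) = 0.813
  D(4) = 1.322 × 4^0.813 = 1.322 × 3.087 = 4.08 μm
  Mass loss = 4.08 μm × 7.14 g/cm³ = 29.13 g·m⁻²

D(4) = 29.1 g·m⁻²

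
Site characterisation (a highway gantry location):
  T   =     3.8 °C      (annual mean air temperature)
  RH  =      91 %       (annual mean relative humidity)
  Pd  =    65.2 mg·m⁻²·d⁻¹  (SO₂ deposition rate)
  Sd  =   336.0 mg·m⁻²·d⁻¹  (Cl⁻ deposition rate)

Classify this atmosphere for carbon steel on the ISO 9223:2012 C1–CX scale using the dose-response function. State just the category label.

carbon steel: temperature factor f = +0.150·(-6.2) = -0.9300
  Pd branch = 1.77·Pd^0.52·e^(0.02·RH+f) = 37.84 μm/a
  Sd branch = 0.102·Sd^0.62·e^(0.033·RH+0.04·T) = 88.13 μm/a
  r_corr = 37.84 + 88.13 = 126 μm/a
ISO 9223 Table 2 (carbon steel): 80 < 126 ≤ 200 μm/a ⇒ C5

C5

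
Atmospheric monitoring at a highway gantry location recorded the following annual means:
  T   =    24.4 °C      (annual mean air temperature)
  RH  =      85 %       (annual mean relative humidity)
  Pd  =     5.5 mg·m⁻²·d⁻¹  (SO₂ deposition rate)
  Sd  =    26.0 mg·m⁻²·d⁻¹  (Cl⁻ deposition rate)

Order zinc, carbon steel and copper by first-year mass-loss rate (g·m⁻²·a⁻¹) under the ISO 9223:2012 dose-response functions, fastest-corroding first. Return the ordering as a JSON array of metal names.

["carbon steel", "copper", "zinc"]

zinc: temperature factor f = -0.071·(14.4) = -1.0224
  SO₂ term: 0.0129·5.5^0.44·exp(0.046·85-1.0224) = 0.4903
  Cl⁻ term: 0.0175·26.0^0.57·exp(0.008·85+0.085·24.4) = 1.76
  sum: 0.4903 + 1.76 → r_corr = 2.251 μm/a
  mass loss = 2.251 μm/a × 7.14 g/cm³ = 16.07 g·m⁻²·a⁻¹
carbon steel: f(T) = -0.054·(T−10) [T>10 °C] = -0.7776
  SO₂ term: 1.77·5.5^0.52·exp(0.02·85-0.7776) = 10.8
  Sd branch = 0.102·Sd^0.62·e^(0.033·RH+0.04·T) = 33.72 μm/a
  sum: 10.8 + 33.72 → r_corr = 44.53 μm/a
  mass loss = 44.53 μm/a × 7.85 g/cm³ = 349.5 g·m⁻²·a⁻¹
copper: f(T) = -0.080·(T−10) [T>10 °C] = -1.1520
  Pd branch = 0.0053·Pd^0.26·e^(0.059·RH+f) = 0.3931 μm/a
  Cl⁻ term: 0.01025·26.0^0.27·exp(0.036·85+0.049·24.4) = 1.742
  sum: 0.3931 + 1.742 → r_corr = 2.135 μm/a
  mass loss = 2.135 μm/a × 8.96 g/cm³ = 19.13 g·m⁻²·a⁻¹
Ordering by g·m⁻²·a⁻¹: carbon steel (350) > copper (19.1) > zinc (16.1)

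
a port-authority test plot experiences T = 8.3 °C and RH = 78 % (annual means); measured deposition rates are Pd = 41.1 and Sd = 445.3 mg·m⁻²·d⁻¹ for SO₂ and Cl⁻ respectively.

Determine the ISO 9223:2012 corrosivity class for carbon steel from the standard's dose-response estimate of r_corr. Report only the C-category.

C5

carbon steel: T≤10 °C ⇒ hinge +0.150·(8.3−10) = -0.2550
  sulphur-dioxide contribution → 45.07 μm/a
  chloride contribution → 81.81 μm/a
  total first-year rate 126.9 μm/a
ISO 9223 Table 2 (carbon steel): 80 < 127 ≤ 200 μm/a ⇒ C5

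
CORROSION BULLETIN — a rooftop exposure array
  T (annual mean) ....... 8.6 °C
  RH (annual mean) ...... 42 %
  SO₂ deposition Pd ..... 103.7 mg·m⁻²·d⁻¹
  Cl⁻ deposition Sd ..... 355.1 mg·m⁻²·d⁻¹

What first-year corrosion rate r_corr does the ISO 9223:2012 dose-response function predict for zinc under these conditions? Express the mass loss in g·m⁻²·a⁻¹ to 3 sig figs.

zinc: T≤10 °C ⇒ hinge +0.038·(8.6−10) = -0.0532
  sulphur-dioxide contribution → 0.6509 μm/a
  chloride contribution → 1.446 μm/a
  ⇒ r_corr(zinc) = 2.097 μm/a
Convert to mass loss: 2.097 μm/a × 7.14 g/cm³ = 14.97 g·m⁻²·a⁻¹

r_corr = 15.0 g·m⁻²·a⁻¹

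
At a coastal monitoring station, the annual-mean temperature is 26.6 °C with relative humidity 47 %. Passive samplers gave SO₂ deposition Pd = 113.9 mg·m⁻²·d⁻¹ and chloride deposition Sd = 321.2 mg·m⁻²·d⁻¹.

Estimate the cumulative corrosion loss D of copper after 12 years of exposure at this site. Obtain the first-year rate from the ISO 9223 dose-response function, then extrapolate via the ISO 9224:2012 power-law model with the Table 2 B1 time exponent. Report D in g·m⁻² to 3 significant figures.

copper: f(T) = -0.080·(T−10) [T>10 °C] = -1.3280
  Pd branch = 0.0053·Pd^0.26·e^(0.059·RH+f) = 0.07701 μm/a
  Sd branch = 0.01025·Sd^0.27·e^(0.036·RH+0.049·T) = 0.9737 μm/a
  sum: 0.07701 + 0.9737 → r_corr = 1.051 μm/a
Long-term exponent b (ISO 9224 Table 2, B1) = 0.667
  D(12) = 1.051 × 12^0.667 = 1.051 × 5.246 = 5.512 μm
  Mass loss = 5.512 μm × 8.96 g/cm³ = 49.39 g·m⁻²

D(12) = 49.4 g·m⁻²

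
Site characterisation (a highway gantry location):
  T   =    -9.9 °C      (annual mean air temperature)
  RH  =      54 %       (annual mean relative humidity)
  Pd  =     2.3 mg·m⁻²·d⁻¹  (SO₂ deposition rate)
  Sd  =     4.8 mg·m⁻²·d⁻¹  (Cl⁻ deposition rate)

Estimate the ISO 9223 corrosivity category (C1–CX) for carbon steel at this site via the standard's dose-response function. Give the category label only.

C2

carbon steel: T≤10 °C ⇒ hinge +0.150·(-9.9−10) = -2.9850
  Pd branch = 1.77·Pd^0.52·e^(0.02·RH+f) = 0.4062 μm/a
  Cl⁻ term: 0.102·4.8^0.62·exp(0.033·54+0.04·-9.9) = 1.079
  sum: 0.4062 + 1.079 → r_corr = 1.485 μm/a
1.48 μm/a falls in (1.3, 25] for carbon steel → category C2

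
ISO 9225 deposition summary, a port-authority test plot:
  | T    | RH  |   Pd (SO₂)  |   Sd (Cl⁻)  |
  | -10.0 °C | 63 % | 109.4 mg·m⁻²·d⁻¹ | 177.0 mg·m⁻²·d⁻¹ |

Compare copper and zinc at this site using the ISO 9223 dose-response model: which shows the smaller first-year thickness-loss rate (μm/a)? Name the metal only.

copper: temperature factor f = +0.126·(-20.0) = -2.5200
  SO₂ term: 0.0053·109.4^0.26·exp(0.059·63-2.5200) = 0.05947
  Cl⁻ term: 0.01025·177.0^0.27·exp(0.036·63+0.049·-10.0) = 0.2454
  sum: 0.05947 + 0.2454 → r_corr = 0.3049 μm/a
zinc: T≤10 °C ⇒ hinge +0.038·(-10.0−10) = -0.7600
  SO₂ term: 0.0129·109.4^0.44·exp(0.046·63-0.7600) = 0.8635
  Sd branch = 0.0175·Sd^0.57·e^(0.008·RH+0.085·T) = 0.2367 μm/a
  r_corr = 0.8635 + 0.2367 = 1.1 μm/a
Ordering by μm/a: zinc (1.1) > copper (0.305)

copper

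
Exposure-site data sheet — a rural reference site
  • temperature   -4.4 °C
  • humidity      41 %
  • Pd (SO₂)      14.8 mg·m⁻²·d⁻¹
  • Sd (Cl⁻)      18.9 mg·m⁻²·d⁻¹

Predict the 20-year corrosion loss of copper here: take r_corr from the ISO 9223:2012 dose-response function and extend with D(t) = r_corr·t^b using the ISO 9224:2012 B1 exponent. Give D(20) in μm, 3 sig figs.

D(20) = 0.734 μm

copper: temperature factor f = +0.126·(-14.4) = -1.8144
  SO₂ term: 0.0053·14.8^0.26·exp(0.059·41-1.8144) = 0.01955
  Sd branch = 0.01025·Sd^0.27·e^(0.036·RH+0.049·T) = 0.07994 μm/a
  r_corr = 0.01955 + 0.07994 = 0.09949 μm/a
Power-law: D(20) = r_corr · 20^0.667
  D(20) = 0.09949 × 20^0.667 = 0.09949 × 7.375 = 0.7338 μm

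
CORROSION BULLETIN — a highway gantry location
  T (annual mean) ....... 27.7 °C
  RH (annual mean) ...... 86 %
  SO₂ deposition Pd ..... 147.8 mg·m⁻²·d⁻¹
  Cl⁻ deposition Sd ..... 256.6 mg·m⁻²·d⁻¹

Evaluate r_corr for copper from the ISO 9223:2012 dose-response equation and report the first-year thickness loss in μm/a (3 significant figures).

r_corr = 4.69 μm/a

copper: temperature factor f = -0.080·(17.7) = -1.4160
  Pd branch = 0.0053·Pd^0.26·e^(0.059·RH+f) = 0.7534 μm/a
  Cl⁻ term: 0.01025·256.6^0.27·exp(0.036·86+0.049·27.7) = 3.938
  sum: 0.7534 + 3.938 → r_corr = 4.691 μm/a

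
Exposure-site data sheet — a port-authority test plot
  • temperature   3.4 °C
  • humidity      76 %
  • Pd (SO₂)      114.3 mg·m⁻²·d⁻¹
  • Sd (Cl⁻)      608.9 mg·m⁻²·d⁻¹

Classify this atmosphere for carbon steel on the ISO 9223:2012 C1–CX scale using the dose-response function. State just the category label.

carbon steel: temperature factor f = +0.150·(-6.6) = -0.9900
  SO₂ term: 1.77·114.3^0.52·exp(0.02·76-0.9900) = 35.35
  Sd branch = 0.102·Sd^0.62·e^(0.033·RH+0.04·T) = 76.44 μm/a
  r_corr = 35.35 + 76.44 = 111.8 μm/a
112 μm/a falls in (80, 200] for carbon steel → category C5

C5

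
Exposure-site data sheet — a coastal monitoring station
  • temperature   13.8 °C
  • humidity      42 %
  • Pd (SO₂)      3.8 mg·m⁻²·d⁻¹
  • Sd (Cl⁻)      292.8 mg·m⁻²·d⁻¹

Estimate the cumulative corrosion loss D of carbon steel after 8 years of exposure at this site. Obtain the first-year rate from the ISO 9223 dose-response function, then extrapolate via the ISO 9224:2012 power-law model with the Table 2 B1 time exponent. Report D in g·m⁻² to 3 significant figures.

carbon steel: T>10 °C ⇒ hinge -0.054·(13.8−10) = -0.2052
  sulphur-dioxide contribution → 6.686 μm/a
  chloride contribution → 23.96 μm/a
  total first-year rate 30.65 μm/a
Long-term exponent b (ISO 9224 Table 2, B1) = 0.523
  D(8) = 30.65 × 8^0.523 = 30.65 × 2.967 = 90.93 μm
  Mass loss = 90.93 μm × 7.85 g/cm³ = 713.8 g·m⁻²

D(8) = 714 g·m⁻²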